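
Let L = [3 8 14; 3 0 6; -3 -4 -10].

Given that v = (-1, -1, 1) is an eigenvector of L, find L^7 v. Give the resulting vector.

(2187, 2187, -2187)

First find the eigenvalue: Lv = (3, 3, -3) = -3·(-1, -1, 1), so λ = -3.
Then L^7 v = λ^7·v = (-3)^7·(-1, -1, 1) = -2187·(-1, -1, 1) = (2187, 2187, -2187).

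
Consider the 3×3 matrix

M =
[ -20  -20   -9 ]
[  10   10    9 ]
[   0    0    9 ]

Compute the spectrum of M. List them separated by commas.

Compute the characteristic polynomial p(t) = det(tI - M).
Cofactor expansion gives p(t) = t^3 + t^2 - 90t.
Since p(0) = 0, t = 0 is a root.
Factor out t: p(t) = t·(t^2 + t - 90).
The quadratic factors as (t + 10)·(t - 9).
Eigenvalues: -10, 0, 9.

-10, 0, 9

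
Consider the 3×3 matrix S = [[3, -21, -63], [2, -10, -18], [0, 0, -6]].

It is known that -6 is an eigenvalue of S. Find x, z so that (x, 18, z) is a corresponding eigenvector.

63, 3

We need (S + 6I)v = 0.
S + 6I = [[9, -21, -63], [2, -4, -18], [0, 0, 0]].
Row 1: (9)·x + (-21)·18 + (-63)·z = 0
Row 2: (2)·x + (-4)·18 + (-18)·z = 0
Row 3: (0)·x + (0)·18 + (0)·z = 0
Solving gives x = 63, z = 3.
Check: S·(63, 18, 3) = (-378, -108, -18) = -6·(63, 18, 3).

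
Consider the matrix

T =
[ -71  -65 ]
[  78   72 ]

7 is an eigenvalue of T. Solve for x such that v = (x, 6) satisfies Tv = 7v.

We need (T - 7I)v = 0.
T - 7I = [[-78, -65], [78, 65]].
Row 1: (-78)·x + (-65)·6 = 0
Row 2: (78)·x + (65)·6 = 0
Solving gives x = -5.
Check: T·(-5, 6) = (-35, 42) = 7·(-5, 6).

-5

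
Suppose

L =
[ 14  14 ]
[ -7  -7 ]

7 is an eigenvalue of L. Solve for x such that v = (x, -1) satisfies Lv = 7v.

We need (L - 7I)v = 0.
L - 7I = [[7, 14], [-7, -14]].
Row 1: (7)·x + (14)·-1 = 0
Row 2: (-7)·x + (-14)·-1 = 0
Solving gives x = 2.
Check: L·(2, -1) = (14, -7) = 7·(2, -1).

2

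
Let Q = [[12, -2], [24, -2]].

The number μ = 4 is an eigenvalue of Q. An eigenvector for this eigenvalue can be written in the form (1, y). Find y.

We need (Q - 4I)v = 0.
Q - 4I = [[8, -2], [24, -6]].
Row 1: (8)·1 + (-2)·y = 0
Row 2: (24)·1 + (-6)·y = 0
Solving gives y = 4.
Check: Q·(1, 4) = (4, 16) = 4·(1, 4).

4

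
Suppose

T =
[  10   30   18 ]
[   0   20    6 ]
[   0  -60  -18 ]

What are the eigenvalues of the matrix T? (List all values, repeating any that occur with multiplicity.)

0, 2, 10

Compute the characteristic polynomial p(s) = det(sI - T).
Expanding the 3×3 determinant: p(s) = s^3 - 12s^2 + 20s.
Since p(0) = 0, s = 0 is a root.
Dividing by s leaves s^2 - 12s + 20.
The quadratic factors as (s - 2)·(s - 10).
Eigenvalues: 0, 2, 10.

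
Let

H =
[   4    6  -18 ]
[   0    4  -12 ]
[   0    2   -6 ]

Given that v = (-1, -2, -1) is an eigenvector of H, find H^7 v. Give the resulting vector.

(128, 256, 128)

First find the eigenvalue: Hv = (2, 4, 2) = -2·(-1, -2, -1), so λ = -2.
Then H^7 v = λ^7·v = (-2)^7·(-1, -2, -1) = -128·(-1, -2, -1) = (128, 256, 128).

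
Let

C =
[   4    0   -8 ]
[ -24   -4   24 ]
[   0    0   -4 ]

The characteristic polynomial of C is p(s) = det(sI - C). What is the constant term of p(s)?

-64

p(s) = s^3 + 4s^2 - 16s - 64.
The constant term is -64.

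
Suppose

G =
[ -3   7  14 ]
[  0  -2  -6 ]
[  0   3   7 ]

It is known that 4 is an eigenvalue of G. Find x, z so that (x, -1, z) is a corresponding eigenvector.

1, 1

We need (G - 4I)v = 0.
G - 4I = [[-7, 7, 14], [0, -6, -6], [0, 3, 3]].
Row 1: (-7)·x + (7)·-1 + (14)·z = 0
Row 2: (0)·x + (-6)·-1 + (-6)·z = 0
Row 3: (0)·x + (3)·-1 + (3)·z = 0
Solving gives x = 1, z = 1.
Check: G·(1, -1, 1) = (4, -4, 4) = 4·(1, -1, 1).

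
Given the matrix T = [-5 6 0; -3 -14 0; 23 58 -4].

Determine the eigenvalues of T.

The characteristic polynomial is p(t) = det(tI - T).
Cofactor expansion gives p(t) = t^3 + 23t^2 + 164t + 352.
Rational-root test: t = -4 gives p(-4) = 0.
Factor out (t + 4): p(t) = (t + 4)·(t^2 + 19t + 88).
The quadratic factors as (t + 11)·(t + 8).
Eigenvalues: -11, -8, -4.

-11, -8, -4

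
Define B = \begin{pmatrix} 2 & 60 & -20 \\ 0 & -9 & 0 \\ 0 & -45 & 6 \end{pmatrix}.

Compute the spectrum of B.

Set up det(λI - B) = 0.
Cofactor expansion gives p(λ) = λ^3 + λ^2 - 60λ + 108.
Try λ = -9: p(-9) = 0, so -9 is a root.
Factor out (λ + 9): p(λ) = (λ + 9)·(λ^2 - 8λ + 12).
The quadratic factors as (λ - 2)·(λ - 6).
Eigenvalues: -9, 2, 6.

-9, 2, 6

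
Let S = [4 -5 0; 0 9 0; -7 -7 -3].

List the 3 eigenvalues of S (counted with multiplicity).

-3, 4, 9

Set up det(μI - S) = 0.
Expanding along the first row, p(μ) = μ^3 - 10μ^2 - 3μ + 108.
Try μ = 9: p(9) = 0, so 9 is a root.
Dividing by (μ - 9) leaves μ^2 - μ - 12.
The quadratic factors as (μ + 3)·(μ - 4).
Eigenvalues: -3, 4, 9.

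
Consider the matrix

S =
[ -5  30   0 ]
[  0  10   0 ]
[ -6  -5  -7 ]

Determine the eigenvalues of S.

-7, -5, 10

The characteristic polynomial is p(lambda) = det(lambda·I - S).
Expanding along the first row, p(lambda) = lambda^3 + 2·lambda^2 - 85·lambda - 350.
Rational-root test: lambda = -5 gives p(-5) = 0.
Factor out (lambda + 5): p(lambda) = (lambda + 5)·(lambda^2 - 3·lambda - 70).
The quadratic factors as (lambda + 7)·(lambda - 10).
Eigenvalues: -7, -5, 10.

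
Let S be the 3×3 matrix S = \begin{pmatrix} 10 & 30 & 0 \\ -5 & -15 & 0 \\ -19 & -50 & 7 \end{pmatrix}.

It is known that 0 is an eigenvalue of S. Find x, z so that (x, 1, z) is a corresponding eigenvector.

We need (S)v = 0.
S = [[10, 30, 0], [-5, -15, 0], [-19, -50, 7]].
Row 1: (10)·x + (30)·1 + (0)·z = 0
Row 2: (-5)·x + (-15)·1 + (0)·z = 0
Row 3: (-19)·x + (-50)·1 + (7)·z = 0
Solving gives x = -3, z = -1.
Check: S·(-3, 1, -1) = (0, 0, 0) = 0·(-3, 1, -1).

-3, -1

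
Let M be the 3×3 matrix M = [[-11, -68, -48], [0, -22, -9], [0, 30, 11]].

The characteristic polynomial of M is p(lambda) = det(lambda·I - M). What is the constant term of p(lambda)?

308

p(lambda) = lambda^3 + 22·lambda^2 + 149·lambda + 308.
The constant term is 308.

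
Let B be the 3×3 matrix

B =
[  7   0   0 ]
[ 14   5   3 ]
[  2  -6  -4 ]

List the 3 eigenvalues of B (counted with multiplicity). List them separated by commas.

-1, 2, 7

Compute the characteristic polynomial p(t) = det(tI - B).
Expanding the 3×3 determinant: p(t) = t^3 - 8t^2 + 5t + 14.
Try t = 2: p(2) = 0, so 2 is a root.
Dividing by (t - 2) leaves t^2 - 6t - 7.
The quadratic factors as (t + 1)·(t - 7).
Eigenvalues: -1, 2, 7.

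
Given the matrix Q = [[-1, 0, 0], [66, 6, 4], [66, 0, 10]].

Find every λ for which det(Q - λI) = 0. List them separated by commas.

Set up det(rI - Q) = 0.
Cofactor expansion gives p(r) = r^3 - 15r^2 + 44r + 60.
Try r = 10: p(10) = 0, so 10 is a root.
Dividing by (r - 10) leaves r^2 - 5r - 6.
The quadratic factors as (r + 1)·(r - 6).
Eigenvalues: -1, 6, 10.

-1, 6, 10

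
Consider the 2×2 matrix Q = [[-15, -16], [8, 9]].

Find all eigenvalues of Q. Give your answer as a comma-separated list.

-7, 1

det(Q - sI) = (-15 - s)(9 - s) - (-16)·(8) = s^2 + 6s - 7.
This factors as (s + 7)·(s - 1) = 0.
Eigenvalues: -7, 1.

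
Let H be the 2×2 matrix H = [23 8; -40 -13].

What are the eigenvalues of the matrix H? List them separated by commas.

3, 7

det(H - μI) = (23 - μ)(-13 - μ) - (8)·(-40) = μ^2 - 10μ + 21.
This factors as (μ - 3)·(μ - 7) = 0.
Eigenvalues: 3, 7.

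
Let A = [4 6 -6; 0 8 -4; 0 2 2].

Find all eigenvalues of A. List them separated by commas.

Compute the characteristic polynomial p(r) = det(rI - A).
Cofactor expansion gives p(r) = r^3 - 14r^2 + 64r - 96.
Rational-root test: r = 6 gives p(6) = 0.
Factor out (r - 6): p(r) = (r - 6)·(r^2 - 8r + 16).
The quadratic factor is (r - 4)^2.
Eigenvalues: 4, 4, 6.

4, 4, 6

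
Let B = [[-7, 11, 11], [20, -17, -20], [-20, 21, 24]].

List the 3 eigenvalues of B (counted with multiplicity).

Compute the characteristic polynomial p(λ) = det(λI - B).
Expanding the 3×3 determinant: p(λ) = λ^3 - 37λ + 84.
Try λ = 3: p(3) = 0, so 3 is a root.
Dividing by (λ - 3) leaves λ^2 + 3λ - 28.
The quadratic factors as (λ + 7)·(λ - 4).
Eigenvalues: -7, 3, 4.

-7, 3, 4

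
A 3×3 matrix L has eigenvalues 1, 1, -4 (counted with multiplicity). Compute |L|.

det(L) is the product of the eigenvalues: (1) · (1) · (-4) = -4.

-4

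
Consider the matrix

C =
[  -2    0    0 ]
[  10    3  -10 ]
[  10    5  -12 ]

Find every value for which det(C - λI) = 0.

Set up det(tI - C) = 0.
Expanding the 3×3 determinant: p(t) = t^3 + 11t^2 + 32t + 28.
Since p(-2) = 0, t = -2 is a root.
Factor out (t + 2): p(t) = (t + 2)·(t^2 + 9t + 14).
The quadratic factors as (t + 7)·(t + 2).
Eigenvalues: -7, -2, -2.

-7, -2, -2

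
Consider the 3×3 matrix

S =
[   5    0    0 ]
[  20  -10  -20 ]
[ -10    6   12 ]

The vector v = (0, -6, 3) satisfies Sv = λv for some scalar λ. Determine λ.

Compute Sv: S·(0, -6, 3) = (0, 0, 0).
Since Sv = λv, compare component 2: 0 = λ·-6, so λ = 0.

0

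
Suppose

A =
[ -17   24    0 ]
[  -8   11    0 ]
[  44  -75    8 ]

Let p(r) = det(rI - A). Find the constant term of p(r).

-40

p(r) = r^3 - 2r^2 - 43r - 40.
The constant term is -40.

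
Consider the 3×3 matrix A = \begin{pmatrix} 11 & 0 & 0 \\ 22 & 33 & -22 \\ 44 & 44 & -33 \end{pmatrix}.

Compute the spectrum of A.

Compute the characteristic polynomial p(lambda) = det(lambda·I - A).
Expanding along the first row, p(lambda) = lambda^3 - 11·lambda^2 - 121·lambda + 1331.
Try lambda = -11: p(-11) = 0, so -11 is a root.
Dividing by (lambda + 11) leaves lambda^2 - 22·lambda + 121.
The quadratic factor is (lambda - 11)^2.
Eigenvalues: -11, 11, 11.

-11, 11, 11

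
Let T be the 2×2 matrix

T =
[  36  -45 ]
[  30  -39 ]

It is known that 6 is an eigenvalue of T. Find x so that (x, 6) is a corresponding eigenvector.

9

We need (T - 6I)v = 0.
T - 6I = [[30, -45], [30, -45]].
Row 1: (30)·x + (-45)·6 = 0
Row 2: (30)·x + (-45)·6 = 0
Solving gives x = 9.
Check: T·(9, 6) = (54, 36) = 6·(9, 6).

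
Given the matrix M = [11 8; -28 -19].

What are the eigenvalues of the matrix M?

-5, -3

det(M - rI) = (11 - r)(-19 - r) - (8)·(-28) = r^2 + 8r + 15.
This factors as (r + 5)·(r + 3) = 0.
Eigenvalues: -5, -3.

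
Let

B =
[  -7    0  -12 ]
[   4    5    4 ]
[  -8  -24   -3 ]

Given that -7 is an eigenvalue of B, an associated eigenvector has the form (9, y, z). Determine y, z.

-3, 0

We need (B + 7I)v = 0.
B + 7I = [[0, 0, -12], [4, 12, 4], [-8, -24, 4]].
Row 1: (0)·9 + (0)·y + (-12)·z = 0
Row 2: (4)·9 + (12)·y + (4)·z = 0
Row 3: (-8)·9 + (-24)·y + (4)·z = 0
Solving gives y = -3, z = 0.
Check: B·(9, -3, 0) = (-63, 21, 0) = -7·(9, -3, 0).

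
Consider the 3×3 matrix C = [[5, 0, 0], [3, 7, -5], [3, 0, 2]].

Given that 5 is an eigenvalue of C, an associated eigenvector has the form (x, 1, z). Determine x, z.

1, 1

We need (C - 5I)v = 0.
C - 5I = [[0, 0, 0], [3, 2, -5], [3, 0, -3]].
Row 1: (0)·x + (0)·1 + (0)·z = 0
Row 2: (3)·x + (2)·1 + (-5)·z = 0
Row 3: (3)·x + (0)·1 + (-3)·z = 0
Solving gives x = 1, z = 1.
Check: C·(1, 1, 1) = (5, 5, 5) = 5·(1, 1, 1).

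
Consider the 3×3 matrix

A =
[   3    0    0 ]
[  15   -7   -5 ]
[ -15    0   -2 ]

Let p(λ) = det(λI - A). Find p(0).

p(0) = det(0·I − A) = det(−A) = (−1)^3·det(A).
det(A) = 42, so p(0) = -42.

-42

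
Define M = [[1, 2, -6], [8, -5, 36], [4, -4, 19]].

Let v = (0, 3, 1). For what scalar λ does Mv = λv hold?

7

Compute Mv: M·(0, 3, 1) = (0, 21, 7).
Since Mv = λv, compare component 2: 21 = λ·3, so λ = 7.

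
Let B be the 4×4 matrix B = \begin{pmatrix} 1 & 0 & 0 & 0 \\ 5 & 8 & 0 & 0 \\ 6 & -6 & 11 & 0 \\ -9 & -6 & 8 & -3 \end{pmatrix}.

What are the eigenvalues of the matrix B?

-3, 1, 8, 11

B is lower triangular, so its eigenvalues are the diagonal entries.
Diagonal: 1, 8, 11, -3.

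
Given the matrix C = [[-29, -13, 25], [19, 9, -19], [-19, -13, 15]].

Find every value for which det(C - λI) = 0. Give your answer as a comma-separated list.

The characteristic polynomial is p(λ) = det(λI - C).
Expanding along the first row, p(λ) = λ^3 + 5λ^2 - 86λ - 360.
Rational-root test: λ = -4 gives p(-4) = 0.
Factor out (λ + 4): p(λ) = (λ + 4)·(λ^2 + λ - 90).
The quadratic factors as (λ + 10)·(λ - 9).
Eigenvalues: -10, -4, 9.

-10, -4, 9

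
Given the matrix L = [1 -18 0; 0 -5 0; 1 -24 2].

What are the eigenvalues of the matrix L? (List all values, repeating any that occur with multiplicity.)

The characteristic polynomial is p(s) = det(sI - L).
Cofactor expansion gives p(s) = s^3 + 2s^2 - 13s + 10.
Since p(1) = 0, s = 1 is a root.
Dividing by (s - 1) leaves s^2 + 3s - 10.
The quadratic factors as (s + 5)·(s - 2).
Eigenvalues: -5, 1, 2.

-5, 1, 2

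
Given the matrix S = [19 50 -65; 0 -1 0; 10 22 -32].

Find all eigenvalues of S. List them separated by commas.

-7, -6, -1

Compute the characteristic polynomial p(s) = det(sI - S).
Expanding the 3×3 determinant: p(s) = s^3 + 14s^2 + 55s + 42.
Try s = -7: p(-7) = 0, so -7 is a root.
Dividing by (s + 7) leaves s^2 + 7s + 6.
The quadratic factors as (s + 6)·(s + 1).
Eigenvalues: -7, -6, -1.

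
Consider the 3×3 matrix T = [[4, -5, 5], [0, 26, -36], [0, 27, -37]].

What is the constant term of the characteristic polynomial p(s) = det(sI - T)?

-40

p(0) = det(0·I − T) = det(−T) = (−1)^3·det(T).
det(T) = 40, so p(0) = -40.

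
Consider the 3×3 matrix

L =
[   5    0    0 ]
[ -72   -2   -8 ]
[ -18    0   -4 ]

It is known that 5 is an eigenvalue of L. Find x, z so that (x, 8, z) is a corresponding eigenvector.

-1, 2

We need (L - 5I)v = 0.
L - 5I = [[0, 0, 0], [-72, -7, -8], [-18, 0, -9]].
Row 1: (0)·x + (0)·8 + (0)·z = 0
Row 2: (-72)·x + (-7)·8 + (-8)·z = 0
Row 3: (-18)·x + (0)·8 + (-9)·z = 0
Solving gives x = -1, z = 2.
Check: L·(-1, 8, 2) = (-5, 40, 10) = 5·(-1, 8, 2).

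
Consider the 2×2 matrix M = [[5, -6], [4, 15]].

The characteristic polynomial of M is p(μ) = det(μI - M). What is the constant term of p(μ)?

99

p(μ) = μ^2 - 20μ + 99.
The constant term is 99.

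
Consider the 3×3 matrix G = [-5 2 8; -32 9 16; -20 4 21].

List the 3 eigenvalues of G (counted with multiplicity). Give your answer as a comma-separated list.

Compute the characteristic polynomial p(lambda) = det(lambda·I - G).
Cofactor expansion gives p(lambda) = lambda^3 - 25·lambda^2 + 199·lambda - 495.
Rational-root test: lambda = 5 gives p(5) = 0.
Dividing by (lambda - 5) leaves lambda^2 - 20·lambda + 99.
The quadratic factors as (lambda - 9)·(lambda - 11).
Eigenvalues: 5, 9, 11.

5, 9, 11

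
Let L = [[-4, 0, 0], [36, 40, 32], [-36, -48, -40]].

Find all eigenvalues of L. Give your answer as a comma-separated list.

-8, -4, 8

Set up det(μI - L) = 0.
Expanding along the first row, p(μ) = μ^3 + 4μ^2 - 64μ - 256.
Since p(-4) = 0, μ = -4 is a root.
Factor out (μ + 4): p(μ) = (μ + 4)·(μ^2 - 64).
The quadratic factors as (μ + 8)·(μ - 8).
Eigenvalues: -8, -4, 8.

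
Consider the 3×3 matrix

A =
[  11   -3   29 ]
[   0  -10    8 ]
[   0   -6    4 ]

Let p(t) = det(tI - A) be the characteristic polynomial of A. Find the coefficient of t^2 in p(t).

The coefficient of t^2 of det(tI - A) is −trace(A).
trace(A) = (11) + (-10) + (4) = 5, so the coefficient is -5.

-5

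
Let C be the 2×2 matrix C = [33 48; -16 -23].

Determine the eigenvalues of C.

1, 9

det(C - tI) = (33 - t)(-23 - t) - (48)·(-16) = t^2 - 10t + 9.
This factors as (t - 1)·(t - 9) = 0.
Eigenvalues: 1, 9.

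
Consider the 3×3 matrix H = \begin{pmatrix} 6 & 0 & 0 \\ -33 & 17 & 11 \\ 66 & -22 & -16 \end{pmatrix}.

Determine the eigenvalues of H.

The characteristic polynomial is p(t) = det(tI - H).
Expanding the 3×3 determinant: p(t) = t^3 - 7t^2 - 24t + 180.
Try t = -5: p(-5) = 0, so -5 is a root.
Factor out (t + 5): p(t) = (t + 5)·(t^2 - 12t + 36).
The quadratic factor is (t - 6)^2.
Eigenvalues: -5, 6, 6.

-5, 6, 6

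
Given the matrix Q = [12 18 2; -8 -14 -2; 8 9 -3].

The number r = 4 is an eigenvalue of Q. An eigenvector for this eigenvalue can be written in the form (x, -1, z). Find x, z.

2, 1

We need (Q - 4I)v = 0.
Q - 4I = [[8, 18, 2], [-8, -18, -2], [8, 9, -7]].
Row 1: (8)·x + (18)·-1 + (2)·z = 0
Row 2: (-8)·x + (-18)·-1 + (-2)·z = 0
Row 3: (8)·x + (9)·-1 + (-7)·z = 0
Solving gives x = 2, z = 1.
Check: Q·(2, -1, 1) = (8, -4, 4) = 4·(2, -1, 1).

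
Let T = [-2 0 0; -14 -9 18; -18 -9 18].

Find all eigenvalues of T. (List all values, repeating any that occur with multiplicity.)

-2, 0, 9

The characteristic polynomial is p(t) = det(tI - T).
Expanding the 3×3 determinant: p(t) = t^3 - 7t^2 - 18t.
Since p(0) = 0, t = 0 is a root.
Factor out t: p(t) = t·(t^2 - 7t - 18).
The quadratic factors as (t + 2)·(t - 9).
Eigenvalues: -2, 0, 9.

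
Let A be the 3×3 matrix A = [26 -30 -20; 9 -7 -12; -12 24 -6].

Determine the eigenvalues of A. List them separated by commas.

Compute the characteristic polynomial p(s) = det(sI - A).
Cofactor expansion gives p(s) = s^3 - 13s^2 + 22s.
Rational-root test: s = 0 gives p(0) = 0.
Dividing by s leaves s^2 - 13s + 22.
The quadratic factors as (s - 2)·(s - 11).
Eigenvalues: 0, 2, 11.

0, 2, 11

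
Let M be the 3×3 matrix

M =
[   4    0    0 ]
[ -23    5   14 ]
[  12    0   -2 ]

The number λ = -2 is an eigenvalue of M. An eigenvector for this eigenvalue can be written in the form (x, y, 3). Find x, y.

We need (M + 2I)v = 0.
M + 2I = [[6, 0, 0], [-23, 7, 14], [12, 0, 0]].
Row 1: (6)·x + (0)·y + (0)·3 = 0
Row 2: (-23)·x + (7)·y + (14)·3 = 0
Row 3: (12)·x + (0)·y + (0)·3 = 0
Solving gives x = 0, y = -6.
Check: M·(0, -6, 3) = (0, 12, -6) = -2·(0, -6, 3).

0, -6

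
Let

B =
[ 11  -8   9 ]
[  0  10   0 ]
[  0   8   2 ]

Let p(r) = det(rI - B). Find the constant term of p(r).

-220

p(r) = r^3 - 23r^2 + 152r - 220.
The constant term is -220.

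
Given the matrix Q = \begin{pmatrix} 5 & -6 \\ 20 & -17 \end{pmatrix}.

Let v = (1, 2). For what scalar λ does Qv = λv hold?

-7

Compute Qv: Q·(1, 2) = (-7, -14).
Since Qv = λv, compare component 1: -7 = λ·1, so λ = -7.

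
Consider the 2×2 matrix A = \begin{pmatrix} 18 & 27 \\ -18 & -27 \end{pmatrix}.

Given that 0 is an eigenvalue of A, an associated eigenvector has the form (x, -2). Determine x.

We need (A)v = 0.
A = [[18, 27], [-18, -27]].
Row 1: (18)·x + (27)·-2 = 0
Row 2: (-18)·x + (-27)·-2 = 0
Solving gives x = 3.
Check: A·(3, -2) = (0, 0) = 0·(3, -2).

3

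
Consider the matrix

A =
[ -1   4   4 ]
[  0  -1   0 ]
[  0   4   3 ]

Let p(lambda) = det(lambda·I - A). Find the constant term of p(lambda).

p(lambda) = lambda^3 - lambda^2 - 5·lambda - 3.
The constant term is -3.

-3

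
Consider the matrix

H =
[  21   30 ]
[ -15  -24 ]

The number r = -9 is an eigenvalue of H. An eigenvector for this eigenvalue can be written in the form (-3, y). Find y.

We need (H + 9I)v = 0.
H + 9I = [[30, 30], [-15, -15]].
Row 1: (30)·-3 + (30)·y = 0
Row 2: (-15)·-3 + (-15)·y = 0
Solving gives y = 3.
Check: H·(-3, 3) = (27, -27) = -9·(-3, 3).

3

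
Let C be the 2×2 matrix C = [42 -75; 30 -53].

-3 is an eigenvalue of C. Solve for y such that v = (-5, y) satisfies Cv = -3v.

-3

We need (C + 3I)v = 0.
C + 3I = [[45, -75], [30, -50]].
Row 1: (45)·-5 + (-75)·y = 0
Row 2: (30)·-5 + (-50)·y = 0
Solving gives y = -3.
Check: C·(-5, -3) = (15, 9) = -3·(-5, -3).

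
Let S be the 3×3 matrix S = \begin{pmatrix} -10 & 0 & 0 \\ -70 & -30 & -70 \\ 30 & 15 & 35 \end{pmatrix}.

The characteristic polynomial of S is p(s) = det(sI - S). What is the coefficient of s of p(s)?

-50

p(s) = s^3 + 5s^2 - 50s.
The coefficient of s is -50.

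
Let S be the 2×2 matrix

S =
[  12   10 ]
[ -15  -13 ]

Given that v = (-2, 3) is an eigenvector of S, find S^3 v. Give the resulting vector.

(54, -81)

First find the eigenvalue: Sv = (6, -9) = -3·(-2, 3), so λ = -3.
Then S^3 v = λ^3·v = (-3)^3·(-2, 3) = -27·(-2, 3) = (54, -81).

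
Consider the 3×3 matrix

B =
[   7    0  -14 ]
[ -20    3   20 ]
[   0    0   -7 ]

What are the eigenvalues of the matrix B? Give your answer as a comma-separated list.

-7, 3, 7

The characteristic polynomial is p(λ) = det(λI - B).
Cofactor expansion gives p(λ) = λ^3 - 3λ^2 - 49λ + 147.
Rational-root test: λ = 7 gives p(7) = 0.
Factor out (λ - 7): p(λ) = (λ - 7)·(λ^2 + 4λ - 21).
The quadratic factors as (λ + 7)·(λ - 3).
Eigenvalues: -7, 3, 7.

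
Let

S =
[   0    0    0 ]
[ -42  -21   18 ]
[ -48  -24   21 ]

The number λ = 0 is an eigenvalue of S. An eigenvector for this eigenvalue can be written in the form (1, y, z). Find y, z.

We need (S)v = 0.
S = [[0, 0, 0], [-42, -21, 18], [-48, -24, 21]].
Row 1: (0)·1 + (0)·y + (0)·z = 0
Row 2: (-42)·1 + (-21)·y + (18)·z = 0
Row 3: (-48)·1 + (-24)·y + (21)·z = 0
Solving gives y = -2, z = 0.
Check: S·(1, -2, 0) = (0, 0, 0) = 0·(1, -2, 0).

-2, 0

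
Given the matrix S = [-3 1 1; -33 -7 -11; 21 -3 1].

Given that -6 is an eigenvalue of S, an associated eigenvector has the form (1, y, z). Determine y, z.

0, -3

We need (S + 6I)v = 0.
S + 6I = [[3, 1, 1], [-33, -1, -11], [21, -3, 7]].
Row 1: (3)·1 + (1)·y + (1)·z = 0
Row 2: (-33)·1 + (-1)·y + (-11)·z = 0
Row 3: (21)·1 + (-3)·y + (7)·z = 0
Solving gives y = 0, z = -3.
Check: S·(1, 0, -3) = (-6, 0, 18) = -6·(1, 0, -3).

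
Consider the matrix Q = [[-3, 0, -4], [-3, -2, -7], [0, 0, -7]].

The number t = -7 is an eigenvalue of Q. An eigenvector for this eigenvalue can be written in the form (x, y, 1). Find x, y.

1, 2

We need (Q + 7I)v = 0.
Q + 7I = [[4, 0, -4], [-3, 5, -7], [0, 0, 0]].
Row 1: (4)·x + (0)·y + (-4)·1 = 0
Row 2: (-3)·x + (5)·y + (-7)·1 = 0
Row 3: (0)·x + (0)·y + (0)·1 = 0
Solving gives x = 1, y = 2.
Check: Q·(1, 2, 1) = (-7, -14, -7) = -7·(1, 2, 1).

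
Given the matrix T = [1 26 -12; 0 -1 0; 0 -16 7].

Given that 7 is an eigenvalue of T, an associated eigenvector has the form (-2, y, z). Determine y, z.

0, 1

We need (T - 7I)v = 0.
T - 7I = [[-6, 26, -12], [0, -8, 0], [0, -16, 0]].
Row 1: (-6)·-2 + (26)·y + (-12)·z = 0
Row 2: (0)·-2 + (-8)·y + (0)·z = 0
Row 3: (0)·-2 + (-16)·y + (0)·z = 0
Solving gives y = 0, z = 1.
Check: T·(-2, 0, 1) = (-14, 0, 7) = 7·(-2, 0, 1).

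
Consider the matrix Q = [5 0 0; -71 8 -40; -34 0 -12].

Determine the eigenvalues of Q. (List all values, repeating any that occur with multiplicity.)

-12, 5, 8

Compute the characteristic polynomial p(lambda) = det(lambda·I - Q).
Cofactor expansion gives p(lambda) = lambda^3 - lambda^2 - 116·lambda + 480.
Try lambda = -12: p(-12) = 0, so -12 is a root.
Dividing by (lambda + 12) leaves lambda^2 - 13·lambda + 40.
The quadratic factors as (lambda - 5)·(lambda - 8).
Eigenvalues: -12, 5, 8.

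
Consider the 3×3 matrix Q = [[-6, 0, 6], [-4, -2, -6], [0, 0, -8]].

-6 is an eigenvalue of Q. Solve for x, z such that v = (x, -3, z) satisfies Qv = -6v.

We need (Q + 6I)v = 0.
Q + 6I = [[0, 0, 6], [-4, 4, -6], [0, 0, -2]].
Row 1: (0)·x + (0)·-3 + (6)·z = 0
Row 2: (-4)·x + (4)·-3 + (-6)·z = 0
Row 3: (0)·x + (0)·-3 + (-2)·z = 0
Solving gives x = -3, z = 0.
Check: Q·(-3, -3, 0) = (18, 18, 0) = -6·(-3, -3, 0).

-3, 0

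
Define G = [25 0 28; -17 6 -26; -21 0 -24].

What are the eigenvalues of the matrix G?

Compute the characteristic polynomial p(λ) = det(λI - G).
Expanding along the first row, p(λ) = λ^3 - 7λ^2 - 6λ + 72.
Rational-root test: λ = 4 gives p(4) = 0.
Dividing by (λ - 4) leaves λ^2 - 3λ - 18.
The quadratic factors as (λ + 3)·(λ - 6).
Eigenvalues: -3, 4, 6.

-3, 4, 6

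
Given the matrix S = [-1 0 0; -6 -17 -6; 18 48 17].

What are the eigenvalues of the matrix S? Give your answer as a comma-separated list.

Compute the characteristic polynomial p(r) = det(rI - S).
Expanding along the first row, p(r) = r^3 + r^2 - r - 1.
Try r = 1: p(1) = 0, so 1 is a root.
Factor out (r - 1): p(r) = (r - 1)·(r^2 + 2r + 1).
The quadratic factor is (r + 1)^2.
Eigenvalues: -1, -1, 1.

-1, -1, 1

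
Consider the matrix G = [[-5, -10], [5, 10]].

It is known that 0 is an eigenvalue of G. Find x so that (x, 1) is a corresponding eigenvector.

We need (G)v = 0.
G = [[-5, -10], [5, 10]].
Row 1: (-5)·x + (-10)·1 = 0
Row 2: (5)·x + (10)·1 = 0
Solving gives x = -2.
Check: G·(-2, 1) = (0, 0) = 0·(-2, 1).

-2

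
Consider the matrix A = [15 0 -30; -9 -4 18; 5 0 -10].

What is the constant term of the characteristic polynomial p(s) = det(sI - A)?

p(0) = det(0·I − A) = det(−A) = (−1)^3·det(A).
det(A) = 0, so p(0) = 0.

0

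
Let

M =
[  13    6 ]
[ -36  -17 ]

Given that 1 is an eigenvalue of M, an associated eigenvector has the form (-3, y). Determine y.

6

We need (M - 1I)v = 0.
M - 1I = [[12, 6], [-36, -18]].
Row 1: (12)·-3 + (6)·y = 0
Row 2: (-36)·-3 + (-18)·y = 0
Solving gives y = 6.
Check: M·(-3, 6) = (-3, 6) = 1·(-3, 6).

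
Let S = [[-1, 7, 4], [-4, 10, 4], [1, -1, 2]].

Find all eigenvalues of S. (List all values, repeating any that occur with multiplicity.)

2, 3, 6

Set up det(λI - S) = 0.
Expanding the 3×3 determinant: p(λ) = λ^3 - 11λ^2 + 36λ - 36.
Rational-root test: λ = 3 gives p(3) = 0.
Factor out (λ - 3): p(λ) = (λ - 3)·(λ^2 - 8λ + 12).
The quadratic factors as (λ - 2)·(λ - 6).
Eigenvalues: 2, 3, 6.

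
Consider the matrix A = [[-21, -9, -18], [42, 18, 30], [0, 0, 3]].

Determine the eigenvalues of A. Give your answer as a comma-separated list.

-3, 0, 3

Compute the characteristic polynomial p(r) = det(rI - A).
Expanding along the first row, p(r) = r^3 - 9r.
Since p(3) = 0, r = 3 is a root.
Factor out (r - 3): p(r) = (r - 3)·(r^2 + 3r).
The quadratic factors as (r + 3)·r.
Eigenvalues: -3, 0, 3.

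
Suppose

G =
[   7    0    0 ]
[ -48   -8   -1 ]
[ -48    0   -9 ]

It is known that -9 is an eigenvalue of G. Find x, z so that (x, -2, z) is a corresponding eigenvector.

We need (G + 9I)v = 0.
G + 9I = [[16, 0, 0], [-48, 1, -1], [-48, 0, 0]].
Row 1: (16)·x + (0)·-2 + (0)·z = 0
Row 2: (-48)·x + (1)·-2 + (-1)·z = 0
Row 3: (-48)·x + (0)·-2 + (0)·z = 0
Solving gives x = 0, z = -2.
Check: G·(0, -2, -2) = (0, 18, 18) = -9·(0, -2, -2).

0, -2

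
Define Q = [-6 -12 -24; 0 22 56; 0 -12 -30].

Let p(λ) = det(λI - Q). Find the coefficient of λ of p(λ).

60

p(λ) = λ^3 + 14λ^2 + 60λ + 72.
The coefficient of λ is 60.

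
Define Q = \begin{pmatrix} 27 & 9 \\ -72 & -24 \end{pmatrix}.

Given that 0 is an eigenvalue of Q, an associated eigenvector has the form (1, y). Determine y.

-3

We need (Q)v = 0.
Q = [[27, 9], [-72, -24]].
Row 1: (27)·1 + (9)·y = 0
Row 2: (-72)·1 + (-24)·y = 0
Solving gives y = -3.
Check: Q·(1, -3) = (0, 0) = 0·(1, -3).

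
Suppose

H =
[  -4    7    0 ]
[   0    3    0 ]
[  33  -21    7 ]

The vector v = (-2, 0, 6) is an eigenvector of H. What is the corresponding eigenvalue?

Compute Hv: H·(-2, 0, 6) = (8, 0, -24).
Since Hv = λv, compare component 1: 8 = λ·-2, so λ = -4.

-4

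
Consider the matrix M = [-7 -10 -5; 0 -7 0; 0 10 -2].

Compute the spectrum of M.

Compute the characteristic polynomial p(lambda) = det(lambda·I - M).
Expanding the 3×3 determinant: p(lambda) = lambda^3 + 16·lambda^2 + 77·lambda + 98.
Try lambda = -7: p(-7) = 0, so -7 is a root.
Factor out (lambda + 7): p(lambda) = (lambda + 7)·(lambda^2 + 9·lambda + 14).
The quadratic factors as (lambda + 7)·(lambda + 2).
Eigenvalues: -7, -7, -2.

-7, -7, -2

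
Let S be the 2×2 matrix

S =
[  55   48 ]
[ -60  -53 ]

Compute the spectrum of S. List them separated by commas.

det(S - rI) = (55 - r)(-53 - r) - (48)·(-60) = r^2 - 2r - 35.
This factors as (r + 5)·(r - 7) = 0.
Eigenvalues: -5, 7.

-5, 7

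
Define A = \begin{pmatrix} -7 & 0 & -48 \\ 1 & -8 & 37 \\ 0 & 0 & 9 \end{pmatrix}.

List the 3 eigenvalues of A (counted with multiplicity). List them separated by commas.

Compute the characteristic polynomial p(μ) = det(μI - A).
Cofactor expansion gives p(μ) = μ^3 + 6μ^2 - 79μ - 504.
Rational-root test: μ = 9 gives p(9) = 0.
Dividing by (μ - 9) leaves μ^2 + 15μ + 56.
The quadratic factors as (μ + 8)·(μ + 7).
Eigenvalues: -8, -7, 9.

-8, -7, 9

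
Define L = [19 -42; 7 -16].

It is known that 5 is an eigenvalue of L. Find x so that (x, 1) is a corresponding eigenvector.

We need (L - 5I)v = 0.
L - 5I = [[14, -42], [7, -21]].
Row 1: (14)·x + (-42)·1 = 0
Row 2: (7)·x + (-21)·1 = 0
Solving gives x = 3.
Check: L·(3, 1) = (15, 5) = 5·(3, 1).

3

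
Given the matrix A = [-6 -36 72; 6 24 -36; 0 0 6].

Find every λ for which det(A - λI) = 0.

The characteristic polynomial is p(r) = det(rI - A).
Expanding the 3×3 determinant: p(r) = r^3 - 24r^2 + 180r - 432.
Try r = 6: p(6) = 0, so 6 is a root.
Dividing by (r - 6) leaves r^2 - 18r + 72.
The quadratic factors as (r - 6)·(r - 12).
Eigenvalues: 6, 6, 12.

6, 6, 12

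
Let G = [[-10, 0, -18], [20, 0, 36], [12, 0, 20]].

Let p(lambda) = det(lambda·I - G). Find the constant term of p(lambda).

p(lambda) = lambda^3 - 10·lambda^2 + 16·lambda.
The constant term is 0.

0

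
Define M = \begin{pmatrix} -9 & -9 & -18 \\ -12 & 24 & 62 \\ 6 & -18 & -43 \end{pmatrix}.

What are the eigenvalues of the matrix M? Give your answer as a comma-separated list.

-12, -9, -7

The characteristic polynomial is p(s) = det(sI - M).
Expanding along the first row, p(s) = s^3 + 28s^2 + 255s + 756.
Try s = -9: p(-9) = 0, so -9 is a root.
Dividing by (s + 9) leaves s^2 + 19s + 84.
The quadratic factors as (s + 12)·(s + 7).
Eigenvalues: -12, -9, -7.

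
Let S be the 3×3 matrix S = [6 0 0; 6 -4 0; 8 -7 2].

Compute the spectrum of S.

-4, 2, 6

S is lower triangular, so its eigenvalues are the diagonal entries.
Diagonal: 6, -4, 2.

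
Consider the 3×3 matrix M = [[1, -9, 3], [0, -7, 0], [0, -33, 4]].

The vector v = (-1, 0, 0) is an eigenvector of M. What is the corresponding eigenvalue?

Compute Mv: M·(-1, 0, 0) = (-1, 0, 0).
Since Mv = λv, compare component 1: -1 = λ·-1, so λ = 1.

1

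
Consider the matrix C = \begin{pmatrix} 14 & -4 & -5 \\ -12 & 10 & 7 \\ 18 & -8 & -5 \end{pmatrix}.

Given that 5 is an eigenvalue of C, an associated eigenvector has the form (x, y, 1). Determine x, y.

1, 1

We need (C - 5I)v = 0.
C - 5I = [[9, -4, -5], [-12, 5, 7], [18, -8, -10]].
Row 1: (9)·x + (-4)·y + (-5)·1 = 0
Row 2: (-12)·x + (5)·y + (7)·1 = 0
Row 3: (18)·x + (-8)·y + (-10)·1 = 0
Solving gives x = 1, y = 1.
Check: C·(1, 1, 1) = (5, 5, 5) = 5·(1, 1, 1).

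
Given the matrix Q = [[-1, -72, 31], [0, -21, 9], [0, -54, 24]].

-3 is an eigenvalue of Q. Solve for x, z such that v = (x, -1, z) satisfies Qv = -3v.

-5, -2

We need (Q + 3I)v = 0.
Q + 3I = [[2, -72, 31], [0, -18, 9], [0, -54, 27]].
Row 1: (2)·x + (-72)·-1 + (31)·z = 0
Row 2: (0)·x + (-18)·-1 + (9)·z = 0
Row 3: (0)·x + (-54)·-1 + (27)·z = 0
Solving gives x = -5, z = -2.
Check: Q·(-5, -1, -2) = (15, 3, 6) = -3·(-5, -1, -2).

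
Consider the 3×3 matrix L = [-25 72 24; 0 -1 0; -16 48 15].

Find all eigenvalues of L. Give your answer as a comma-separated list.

-9, -1, -1

The characteristic polynomial is p(r) = det(rI - L).
Expanding the 3×3 determinant: p(r) = r^3 + 11r^2 + 19r + 9.
Try r = -1: p(-1) = 0, so -1 is a root.
Dividing by (r + 1) leaves r^2 + 10r + 9.
The quadratic factors as (r + 9)·(r + 1).
Eigenvalues: -9, -1, -1.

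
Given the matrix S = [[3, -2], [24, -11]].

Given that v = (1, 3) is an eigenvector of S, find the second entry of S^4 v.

243

First find the eigenvalue: Sv = (-3, -9) = -3·(1, 3), so λ = -3.
Then S^4 v = λ^4·v = (-3)^4·(1, 3) = 81·(1, 3) = (81, 243).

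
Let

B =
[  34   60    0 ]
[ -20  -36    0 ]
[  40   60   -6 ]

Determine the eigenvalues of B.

-6, -6, 4

The characteristic polynomial is p(r) = det(rI - B).
Cofactor expansion gives p(r) = r^3 + 8r^2 - 12r - 144.
Try r = 4: p(4) = 0, so 4 is a root.
Dividing by (r - 4) leaves r^2 + 12r + 36.
The quadratic factor is (r + 6)^2.
Eigenvalues: -6, -6, 4.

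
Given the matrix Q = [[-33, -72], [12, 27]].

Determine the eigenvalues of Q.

-9, 3

det(Q - λI) = (-33 - λ)(27 - λ) - (-72)·(12) = λ^2 + 6λ - 27.
This factors as (λ + 9)·(λ - 3) = 0.
Eigenvalues: -9, 3.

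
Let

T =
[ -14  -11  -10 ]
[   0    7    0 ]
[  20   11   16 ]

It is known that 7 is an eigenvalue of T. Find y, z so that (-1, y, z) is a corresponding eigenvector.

1, 1

We need (T - 7I)v = 0.
T - 7I = [[-21, -11, -10], [0, 0, 0], [20, 11, 9]].
Row 1: (-21)·-1 + (-11)·y + (-10)·z = 0
Row 2: (0)·-1 + (0)·y + (0)·z = 0
Row 3: (20)·-1 + (11)·y + (9)·z = 0
Solving gives y = 1, z = 1.
Check: T·(-1, 1, 1) = (-7, 7, 7) = 7·(-1, 1, 1).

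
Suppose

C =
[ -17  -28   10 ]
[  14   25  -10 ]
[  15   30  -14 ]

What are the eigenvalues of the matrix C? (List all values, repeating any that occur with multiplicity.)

The characteristic polynomial is p(λ) = det(λI - C).
Expanding the 3×3 determinant: p(λ) = λ^3 + 6λ^2 + 5λ - 12.
Rational-root test: λ = 1 gives p(1) = 0.
Dividing by (λ - 1) leaves λ^2 + 7λ + 12.
The quadratic factors as (λ + 4)·(λ + 3).
Eigenvalues: -4, -3, 1.

-4, -3, 1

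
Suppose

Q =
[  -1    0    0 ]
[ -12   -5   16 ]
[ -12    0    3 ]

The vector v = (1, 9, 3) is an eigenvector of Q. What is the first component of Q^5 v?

First find the eigenvalue: Qv = (-1, -9, -3) = -1·(1, 9, 3), so λ = -1.
Then Q^5 v = λ^5·v = (-1)^5·(1, 9, 3) = -1·(1, 9, 3) = (-1, -9, -3).

-1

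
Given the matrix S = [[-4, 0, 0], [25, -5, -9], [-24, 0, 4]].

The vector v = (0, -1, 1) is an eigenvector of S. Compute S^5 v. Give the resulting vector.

First find the eigenvalue: Sv = (0, -4, 4) = 4·(0, -1, 1), so λ = 4.
Then S^5 v = λ^5·v = 4^5·(0, -1, 1) = 1024·(0, -1, 1) = (0, -1024, 1024).

(0, -1024, 1024)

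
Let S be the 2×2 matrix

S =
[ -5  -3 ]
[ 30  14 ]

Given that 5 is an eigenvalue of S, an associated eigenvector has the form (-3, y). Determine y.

10

We need (S - 5I)v = 0.
S - 5I = [[-10, -3], [30, 9]].
Row 1: (-10)·-3 + (-3)·y = 0
Row 2: (30)·-3 + (9)·y = 0
Solving gives y = 10.
Check: S·(-3, 10) = (-15, 50) = 5·(-3, 10).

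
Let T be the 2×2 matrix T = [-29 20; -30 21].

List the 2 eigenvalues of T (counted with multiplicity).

det(T - lambda·I) = (-29 - lambda)(21 - lambda) - (20)·(-30) = lambda^2 + 8·lambda - 9.
This factors as (lambda + 9)·(lambda - 1) = 0.
Eigenvalues: -9, 1.

-9, 1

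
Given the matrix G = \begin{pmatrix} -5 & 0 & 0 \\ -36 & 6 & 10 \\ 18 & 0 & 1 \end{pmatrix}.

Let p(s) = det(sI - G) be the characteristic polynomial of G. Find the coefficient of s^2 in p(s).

-2

The coefficient of s^2 of det(sI - G) is −trace(G).
trace(G) = (-5) + (6) + (1) = 2, so the coefficient is -2.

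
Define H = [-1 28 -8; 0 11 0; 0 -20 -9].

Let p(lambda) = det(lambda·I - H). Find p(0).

p(0) = det(0·I − H) = det(−H) = (−1)^3·det(H).
det(H) = 99, so p(0) = -99.

-99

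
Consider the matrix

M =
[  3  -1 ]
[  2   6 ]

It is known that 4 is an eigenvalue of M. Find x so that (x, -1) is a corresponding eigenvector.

1

We need (M - 4I)v = 0.
M - 4I = [[-1, -1], [2, 2]].
Row 1: (-1)·x + (-1)·-1 = 0
Row 2: (2)·x + (2)·-1 = 0
Solving gives x = 1.
Check: M·(1, -1) = (4, -4) = 4·(1, -1).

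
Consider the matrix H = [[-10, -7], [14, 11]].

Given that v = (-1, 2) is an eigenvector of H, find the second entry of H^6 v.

8192

First find the eigenvalue: Hv = (-4, 8) = 4·(-1, 2), so λ = 4.
Then H^6 v = λ^6·v = 4^6·(-1, 2) = 4096·(-1, 2) = (-4096, 8192).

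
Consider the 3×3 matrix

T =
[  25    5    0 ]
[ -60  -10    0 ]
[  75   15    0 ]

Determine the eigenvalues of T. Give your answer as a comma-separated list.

0, 5, 10

Set up det(tI - T) = 0.
Expanding the 3×3 determinant: p(t) = t^3 - 15t^2 + 50t.
Rational-root test: t = 0 gives p(0) = 0.
Dividing by t leaves t^2 - 15t + 50.
The quadratic factors as (t - 5)·(t - 10).
Eigenvalues: 0, 5, 10.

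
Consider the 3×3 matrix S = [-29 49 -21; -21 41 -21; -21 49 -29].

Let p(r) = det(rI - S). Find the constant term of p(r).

64

p(r) = r^3 + 17r^2 + 80r + 64.
The constant term is 64.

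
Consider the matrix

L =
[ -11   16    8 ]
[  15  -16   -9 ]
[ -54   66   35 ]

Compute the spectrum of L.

1, 2, 5

The characteristic polynomial is p(s) = det(sI - L).
Cofactor expansion gives p(s) = s^3 - 8s^2 + 17s - 10.
Rational-root test: s = 1 gives p(1) = 0.
Dividing by (s - 1) leaves s^2 - 7s + 10.
The quadratic factors as (s - 2)·(s - 5).
Eigenvalues: 1, 2, 5.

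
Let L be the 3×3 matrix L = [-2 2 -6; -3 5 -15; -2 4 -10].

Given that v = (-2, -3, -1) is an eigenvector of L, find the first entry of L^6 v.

-128

First find the eigenvalue: Lv = (4, 6, 2) = -2·(-2, -3, -1), so λ = -2.
Then L^6 v = λ^6·v = (-2)^6·(-2, -3, -1) = 64·(-2, -3, -1) = (-128, -192, -64).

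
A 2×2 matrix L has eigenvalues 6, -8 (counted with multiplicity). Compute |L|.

det(L) is the product of the eigenvalues: (6) · (-8) = -48.

-48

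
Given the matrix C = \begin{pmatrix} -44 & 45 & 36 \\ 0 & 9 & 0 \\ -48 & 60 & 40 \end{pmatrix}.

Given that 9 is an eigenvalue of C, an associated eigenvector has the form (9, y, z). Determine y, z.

We need (C - 9I)v = 0.
C - 9I = [[-53, 45, 36], [0, 0, 0], [-48, 60, 31]].
Row 1: (-53)·9 + (45)·y + (36)·z = 0
Row 2: (0)·9 + (0)·y + (0)·z = 0
Row 3: (-48)·9 + (60)·y + (31)·z = 0
Solving gives y = 1, z = 12.
Check: C·(9, 1, 12) = (81, 9, 108) = 9·(9, 1, 12).

1, 12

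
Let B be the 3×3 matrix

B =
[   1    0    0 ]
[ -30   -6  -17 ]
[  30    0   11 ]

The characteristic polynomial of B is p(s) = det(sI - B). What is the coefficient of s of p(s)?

-61

p(s) = s^3 - 6s^2 - 61s + 66.
The coefficient of s is -61.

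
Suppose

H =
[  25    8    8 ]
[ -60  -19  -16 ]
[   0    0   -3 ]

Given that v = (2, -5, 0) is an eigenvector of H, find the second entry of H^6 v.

First find the eigenvalue: Hv = (10, -25, 0) = 5·(2, -5, 0), so λ = 5.
Then H^6 v = λ^6·v = 5^6·(2, -5, 0) = 15625·(2, -5, 0) = (31250, -78125, 0).

-78125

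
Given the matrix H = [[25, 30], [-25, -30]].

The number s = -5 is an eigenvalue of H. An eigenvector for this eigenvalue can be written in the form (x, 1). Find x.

-1

We need (H + 5I)v = 0.
H + 5I = [[30, 30], [-25, -25]].
Row 1: (30)·x + (30)·1 = 0
Row 2: (-25)·x + (-25)·1 = 0
Solving gives x = -1.
Check: H·(-1, 1) = (5, -5) = -5·(-1, 1).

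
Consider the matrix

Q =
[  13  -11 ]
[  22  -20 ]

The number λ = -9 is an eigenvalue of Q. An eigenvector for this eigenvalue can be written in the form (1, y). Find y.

We need (Q + 9I)v = 0.
Q + 9I = [[22, -11], [22, -11]].
Row 1: (22)·1 + (-11)·y = 0
Row 2: (22)·1 + (-11)·y = 0
Solving gives y = 2.
Check: Q·(1, 2) = (-9, -18) = -9·(1, 2).

2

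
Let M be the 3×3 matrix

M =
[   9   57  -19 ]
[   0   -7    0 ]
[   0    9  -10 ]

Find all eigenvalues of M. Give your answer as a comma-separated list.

-10, -7, 9

The characteristic polynomial is p(λ) = det(λI - M).
Expanding along the first row, p(λ) = λ^3 + 8λ^2 - 83λ - 630.
Try λ = -10: p(-10) = 0, so -10 is a root.
Dividing by (λ + 10) leaves λ^2 - 2λ - 63.
The quadratic factors as (λ + 7)·(λ - 9).
Eigenvalues: -10, -7, 9.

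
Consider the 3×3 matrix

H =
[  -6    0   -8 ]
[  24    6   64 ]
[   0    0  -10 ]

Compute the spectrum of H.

-10, -6, 6

Set up det(λI - H) = 0.
Expanding along the first row, p(λ) = λ^3 + 10λ^2 - 36λ - 360.
Rational-root test: λ = -6 gives p(-6) = 0.
Dividing by (λ + 6) leaves λ^2 + 4λ - 60.
The quadratic factors as (λ + 10)·(λ - 6).
Eigenvalues: -10, -6, 6.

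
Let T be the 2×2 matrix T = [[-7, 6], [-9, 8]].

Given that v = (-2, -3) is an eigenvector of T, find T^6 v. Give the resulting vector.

(-128, -192)

First find the eigenvalue: Tv = (-4, -6) = 2·(-2, -3), so λ = 2.
Then T^6 v = λ^6·v = 2^6·(-2, -3) = 64·(-2, -3) = (-128, -192).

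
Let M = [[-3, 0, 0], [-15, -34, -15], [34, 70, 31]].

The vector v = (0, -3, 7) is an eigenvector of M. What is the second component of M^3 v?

-3

First find the eigenvalue: Mv = (0, -3, 7) = 1·(0, -3, 7), so λ = 1.
Then M^3 v = λ^3·v = 1^3·(0, -3, 7) = 1·(0, -3, 7) = (0, -3, 7).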